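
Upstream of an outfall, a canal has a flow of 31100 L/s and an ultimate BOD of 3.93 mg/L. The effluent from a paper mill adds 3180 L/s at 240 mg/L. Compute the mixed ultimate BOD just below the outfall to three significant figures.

25.8 mg/L

Flow-weighted mixing: C = (Q_r C_r + Q_w C_w)/(Q_r + Q_w)
= (31100×3.93 + 3180×240)/(31100 + 3180) = 885400/34280 = 25.83 mg/L.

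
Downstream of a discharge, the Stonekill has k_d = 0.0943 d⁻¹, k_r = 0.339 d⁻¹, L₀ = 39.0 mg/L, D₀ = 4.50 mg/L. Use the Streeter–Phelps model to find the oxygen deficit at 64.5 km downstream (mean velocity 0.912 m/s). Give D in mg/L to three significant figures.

D ≈ 5.93 mg/L

Travel time t = x/v = 64.5 km / (0.912 m/s) = 64500 m / 0.912 m/s = 70720 s = 0.8186 d.
k_d L₀/(k_r−k_d) = 0.0943×39.0/(0.339−0.0943) = 3.678/0.2447 = 15.03 mg/L.
e^(−k_d t) = e^(−0.0943×0.8186) = 0.9257; e^(−k_r t) = e^(−0.339×0.8186) = 0.7577.
D = 15.03 × (0.9257 − 0.7577) + 4.50 × 0.7577 = 2.525 + 3.410 = 5.935 mg/L.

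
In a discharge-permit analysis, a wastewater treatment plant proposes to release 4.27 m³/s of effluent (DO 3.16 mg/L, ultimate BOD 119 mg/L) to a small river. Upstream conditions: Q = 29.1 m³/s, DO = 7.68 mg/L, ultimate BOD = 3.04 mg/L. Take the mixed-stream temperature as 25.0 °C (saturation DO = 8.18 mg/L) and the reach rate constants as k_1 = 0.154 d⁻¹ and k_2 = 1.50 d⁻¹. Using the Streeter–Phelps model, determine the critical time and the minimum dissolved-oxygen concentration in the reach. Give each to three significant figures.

Mixed DO = (29.1×7.68 + 4.27×3.16)/(29.1+4.27) = 237.0/33.37 = 7.102 mg/L.
Mixed L₀ = (29.1×3.04 + 4.27×119)/(33.37) = 596.6/33.37 = 17.88 mg/L.
Initial deficit D₀ = C_s − DO₀ = 8.18 − 7.102 = 1.078 mg/L.
t_c = (1/1.346) ln[(1.50/0.154)(1 − 1.078×1.346/(0.154×17.88))] = 0.7429 × ln(4.605) = 1.135 d.
D_c = (0.154/1.50) × 17.88 × e^(−0.154×1.135) = 0.1027 × 17.88 × 0.8397 = 1.541 mg/L.
Minimum DO = 8.18 − 1.541 = 6.639 mg/L.

t_c ≈ 1.13 d; minimum DO ≈ 6.64 mg/L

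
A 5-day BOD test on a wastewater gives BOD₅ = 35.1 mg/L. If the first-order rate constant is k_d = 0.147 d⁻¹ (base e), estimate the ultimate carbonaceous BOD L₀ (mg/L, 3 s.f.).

L₀ ≈ 67.4 mg/L

BOD₅ = L₀(1 − e^(−5k_d)) ⇒ L₀ = BOD₅ / (1 − e^(−5×0.147))
= 35.1 / (1 − 0.4795) = 35.1 / 0.5205 = 67.44 mg/L.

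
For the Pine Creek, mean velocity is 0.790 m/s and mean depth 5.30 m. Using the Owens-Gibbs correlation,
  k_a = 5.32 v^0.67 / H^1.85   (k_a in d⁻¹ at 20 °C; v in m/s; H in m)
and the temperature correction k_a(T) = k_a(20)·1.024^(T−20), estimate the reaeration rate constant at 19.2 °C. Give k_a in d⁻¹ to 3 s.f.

k_a(20) = 5.32 × 0.790^0.67 / 5.30^1.85 = 5.32 × 0.8539 / 21.87 = 0.2077 d⁻¹.
k_a(19.2) = 0.2077 × 1.024^(19.2−20) = 0.2077 × 0.9812 = 0.2038 d⁻¹.

k_a ≈ 0.204 d⁻¹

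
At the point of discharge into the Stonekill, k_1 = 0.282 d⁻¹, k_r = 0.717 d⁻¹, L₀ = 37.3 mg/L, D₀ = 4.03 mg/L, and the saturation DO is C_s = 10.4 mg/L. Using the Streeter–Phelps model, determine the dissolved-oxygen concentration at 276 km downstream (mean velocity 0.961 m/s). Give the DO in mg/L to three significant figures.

DO ≈ 2.79 mg/L

Travel time t = x/v = 276 km / (0.961 m/s) = 276000 m / 0.961 m/s = 287200 s = 3.324 d.
k_1 L₀/(k_r−k_1) = 0.282×37.3/(0.717−0.282) = 10.52/0.4350 = 24.18 mg/L.
e^(−k_1 t) = e^(−0.282×3.324) = 0.3916; e^(−k_r t) = e^(−0.717×3.324) = 0.09224.
D = 24.18 × (0.3916 − 0.09224) + 4.03 × 0.09224 = 7.240 + 0.3717 = 7.612 mg/L.
DO = C_s − D = 10.4 − 7.612 = 2.788 mg/L.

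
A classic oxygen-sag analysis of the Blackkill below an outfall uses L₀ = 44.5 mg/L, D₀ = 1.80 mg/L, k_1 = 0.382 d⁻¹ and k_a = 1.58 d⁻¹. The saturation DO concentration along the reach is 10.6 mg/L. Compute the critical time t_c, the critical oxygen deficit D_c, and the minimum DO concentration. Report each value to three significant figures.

t_c ≈ 1.07 d; D_c ≈ 7.14 mg/L; min DO ≈ 3.46 mg/L

With k_a/k_1 = 4.136 and 1 − D₀(k_a−k_1)/(k_1 L₀) = 0.8731,
t_c = ln(4.136 × 0.8731) / (1.58 − 0.382) = ln(3.611) / 1.198 = 1.284/1.198 = 1.072 d.
L(t_c) = L₀ e^(−k_1 t_c) = 44.5 × 0.6640 = 29.55 mg/L, and at the critical point k_a D_c = k_1 L, so D_c = (0.382/1.58) × 29.55 = 7.144 mg/L.
Minimum DO = C_s − D_c = 10.6 − 7.144 = 3.456 mg/L.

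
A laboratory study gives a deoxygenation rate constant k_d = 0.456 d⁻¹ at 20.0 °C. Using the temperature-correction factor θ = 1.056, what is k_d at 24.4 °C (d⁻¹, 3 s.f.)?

k_d ≈ 0.580 d⁻¹

k_d(T₂) = k_d(T₁) · θ^(T₂−T₁) = 0.456 × 1.056^(24.4−20.0)
= 0.456 × 1.056^4.40 = 0.456 × 1.271 = 0.5795 d⁻¹.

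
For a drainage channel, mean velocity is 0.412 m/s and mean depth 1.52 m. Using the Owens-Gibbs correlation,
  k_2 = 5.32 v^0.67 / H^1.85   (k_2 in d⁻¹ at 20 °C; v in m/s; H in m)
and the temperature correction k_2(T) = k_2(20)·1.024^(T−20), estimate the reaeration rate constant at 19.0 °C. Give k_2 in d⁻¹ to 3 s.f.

k_2(20) = 5.32 × 0.412^0.67 / 1.52^1.85 = 5.32 × 0.5521 / 2.170 = 1.354 d⁻¹.
k_2(19.0) = 1.354 × 1.024^(19.0−20) = 1.354 × 0.9766 = 1.322 d⁻¹.

k_2 ≈ 1.32 d⁻¹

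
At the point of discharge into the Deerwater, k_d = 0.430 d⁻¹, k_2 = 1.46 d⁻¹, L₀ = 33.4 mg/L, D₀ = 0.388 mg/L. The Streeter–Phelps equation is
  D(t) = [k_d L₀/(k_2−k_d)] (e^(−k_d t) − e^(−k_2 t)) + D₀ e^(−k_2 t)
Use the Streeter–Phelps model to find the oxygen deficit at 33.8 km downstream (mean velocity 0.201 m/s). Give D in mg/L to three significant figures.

Travel time t = x/v = 33.8 km / (0.201 m/s) = 33800 m / 0.201 m/s = 168200 s = 1.946 d.
k_d L₀/(k_2−k_d) = 0.430×33.4/(1.46−0.430) = 14.36/1.030 = 13.94 mg/L.
e^(−k_d t) = e^(−0.430×1.946) = 0.4330; e^(−k_2 t) = e^(−1.46×1.946) = 0.05833.
D = 13.94 × (0.4330 − 0.05833) + 0.388 × 0.05833 = 5.225 + 0.02263 = 5.248 mg/L.

D ≈ 5.25 mg/L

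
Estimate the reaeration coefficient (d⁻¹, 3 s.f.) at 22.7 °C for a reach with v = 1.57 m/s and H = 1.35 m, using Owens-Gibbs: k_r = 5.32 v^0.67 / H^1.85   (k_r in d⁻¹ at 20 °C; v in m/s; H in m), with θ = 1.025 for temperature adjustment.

k_r ≈ 4.42 d⁻¹

k_r(20) = 5.32 × 1.57^0.67 / 1.35^1.85 = 5.32 × 1.353 / 1.742 = 4.131 d⁻¹.
k_r(22.7) = 4.131 × 1.025^(22.7−20) = 4.131 × 1.069 = 4.416 d⁻¹.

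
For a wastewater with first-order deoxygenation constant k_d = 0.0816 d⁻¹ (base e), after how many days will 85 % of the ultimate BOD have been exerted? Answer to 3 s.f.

t ≈ 23.2 d

y/L₀ = 1 − e^(−k_d t) = 0.85 ⇒ e^(−k_d t) = 0.150
t = −ln(0.150) / 0.0816 = 1.897 / 0.0816 = 23.25 d.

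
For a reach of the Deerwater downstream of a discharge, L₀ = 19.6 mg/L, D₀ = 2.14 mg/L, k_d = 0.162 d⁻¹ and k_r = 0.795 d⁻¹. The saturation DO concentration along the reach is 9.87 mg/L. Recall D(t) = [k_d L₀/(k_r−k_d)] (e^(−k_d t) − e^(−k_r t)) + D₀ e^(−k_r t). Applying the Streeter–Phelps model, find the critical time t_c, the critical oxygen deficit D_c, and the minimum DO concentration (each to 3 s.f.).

At the critical point dD/dt = 0, so k_d L₀ e^(−k_d t) = k_r D. Substituting D(t) from the Streeter–Phelps equation and solving for t gives
t_c = ln[(k_r/k_d)(1 − D₀(k_r−k_d)/(k_d L₀))] / (k_r−k_d).
Here k_r−k_d = 0.6330 d⁻¹ and 1 − D₀(k_r−k_d)/(k_d L₀) = 1 − 2.14×0.6330/(0.162×19.6) = 0.5734, so
t_c = ln(4.907 × 0.5734) / 0.6330 = 1.035 / 0.6330 = 1.634 d.
L(t_c) = L₀ e^(−k_d t_c) = 19.6 × 0.7674 = 15.04 mg/L, and at the critical point k_r D_c = k_d L, so D_c = (0.162/0.795) × 15.04 = 3.065 mg/L.
Minimum DO = C_s − D_c = 9.87 − 3.065 = 6.805 mg/L.

t_c ≈ 1.63 d; D_c ≈ 3.06 mg/L; min DO ≈ 6.81 mg/L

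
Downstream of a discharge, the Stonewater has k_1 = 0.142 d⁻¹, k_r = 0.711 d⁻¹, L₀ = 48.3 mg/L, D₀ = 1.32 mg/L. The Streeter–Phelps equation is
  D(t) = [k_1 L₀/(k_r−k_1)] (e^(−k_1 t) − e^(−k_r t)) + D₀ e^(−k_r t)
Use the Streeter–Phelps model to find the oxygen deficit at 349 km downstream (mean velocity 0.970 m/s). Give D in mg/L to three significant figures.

D ≈ 6.12 mg/L

Travel time t = x/v = 349 km / (0.970 m/s) = 349000 m / 0.970 m/s = 359800 s = 4.164 d.
k_1 L₀/(k_r−k_1) = 0.142×48.3/(0.711−0.142) = 6.859/0.5690 = 12.05 mg/L.
e^(−k_1 t) = e^(−0.142×4.164) = 0.5536; e^(−k_r t) = e^(−0.711×4.164) = 0.05178.
D = 12.05 × (0.5536 − 0.05178) + 1.32 × 0.05178 = 6.049 + 0.06835 = 6.117 mg/L.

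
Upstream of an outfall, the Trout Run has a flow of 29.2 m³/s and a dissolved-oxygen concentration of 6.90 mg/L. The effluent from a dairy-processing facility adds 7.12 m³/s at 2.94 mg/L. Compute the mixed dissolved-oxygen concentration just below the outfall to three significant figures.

6.12 mg/L

Flow-weighted mixing: C = (Q_r C_r + Q_w C_w)/(Q_r + Q_w)
= (29.2×6.90 + 7.12×2.94)/(29.2 + 7.12) = 222.4/36.32 = 6.124 mg/L.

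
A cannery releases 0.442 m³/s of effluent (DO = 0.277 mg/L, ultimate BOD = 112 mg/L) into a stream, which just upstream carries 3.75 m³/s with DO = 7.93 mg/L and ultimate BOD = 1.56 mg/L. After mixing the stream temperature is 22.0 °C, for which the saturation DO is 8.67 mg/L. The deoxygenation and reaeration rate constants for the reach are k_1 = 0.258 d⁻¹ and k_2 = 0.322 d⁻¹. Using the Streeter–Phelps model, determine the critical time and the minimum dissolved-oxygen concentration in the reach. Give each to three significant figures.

Mixed DO = (3.75×7.93 + 0.442×0.277)/(3.75+0.442) = 29.86/4.192 = 7.123 mg/L.
Mixed L₀ = (3.75×1.56 + 0.442×112)/(4.192) = 55.35/4.192 = 13.20 mg/L.
Initial deficit D₀ = C_s − DO₀ = 8.67 − 7.123 = 1.547 mg/L.
t_c = (1/0.06400) ln[(0.322/0.258)(1 − 1.547×0.06400/(0.258×13.20))] = 15.62 × ln(1.212) = 3.002 d.
D_c = (0.258/0.322) × 13.20 × e^(−0.258×3.002) = 0.8012 × 13.20 × 0.4610 = 4.877 mg/L.
Minimum DO = 8.67 − 4.877 = 3.793 mg/L.

t_c ≈ 3.00 d; minimum DO ≈ 3.79 mg/L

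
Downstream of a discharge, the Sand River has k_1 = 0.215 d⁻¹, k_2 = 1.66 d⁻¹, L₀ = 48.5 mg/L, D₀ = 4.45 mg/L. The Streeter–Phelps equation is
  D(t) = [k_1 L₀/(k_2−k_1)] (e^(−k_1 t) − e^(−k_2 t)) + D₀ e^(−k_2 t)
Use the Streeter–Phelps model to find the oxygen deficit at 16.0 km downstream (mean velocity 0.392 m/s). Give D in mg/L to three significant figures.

D ≈ 5.26 mg/L

Travel time t = x/v = 16.0 km / (0.392 m/s) = 16000 m / 0.392 m/s = 40820 s = 0.4724 d.
k_1 L₀/(k_2−k_1) = 0.215×48.5/(1.66−0.215) = 10.43/1.445 = 7.216 mg/L.
e^(−k_1 t) = e^(−0.215×0.4724) = 0.9034; e^(−k_2 t) = e^(−1.66×0.4724) = 0.4565.
D = 7.216 × (0.9034 − 0.4565) + 4.45 × 0.4565 = 3.225 + 2.031 = 5.257 mg/L.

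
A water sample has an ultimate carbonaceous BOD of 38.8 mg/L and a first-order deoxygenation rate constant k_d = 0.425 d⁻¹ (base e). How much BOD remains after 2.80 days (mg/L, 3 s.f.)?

L_t = L₀ e^(−k_d t) = 38.8 × e^(−0.425×2.80) = 38.8 × 0.3042 = 11.80 mg/L.

L ≈ 11.8 mg/L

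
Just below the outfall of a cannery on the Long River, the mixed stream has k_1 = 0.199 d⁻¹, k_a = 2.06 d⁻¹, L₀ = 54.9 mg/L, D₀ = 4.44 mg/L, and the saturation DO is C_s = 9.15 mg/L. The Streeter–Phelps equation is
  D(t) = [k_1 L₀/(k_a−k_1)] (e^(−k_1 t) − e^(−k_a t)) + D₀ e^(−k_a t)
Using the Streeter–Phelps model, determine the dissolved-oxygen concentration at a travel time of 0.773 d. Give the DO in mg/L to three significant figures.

k_1 L₀/(k_a−k_1) = 0.199×54.9/(2.06−0.199) = 10.93/1.861 = 5.871 mg/L.
e^(−k_1 t) = e^(−0.199×0.7730) = 0.8574; e^(−k_a t) = e^(−2.06×0.7730) = 0.2034.
D = 5.871 × (0.8574 − 0.2034) + 4.44 × 0.2034 = 3.839 + 0.9033 = 4.742 mg/L.
DO = C_s − D = 9.15 − 4.742 = 4.408 mg/L.

DO ≈ 4.41 mg/L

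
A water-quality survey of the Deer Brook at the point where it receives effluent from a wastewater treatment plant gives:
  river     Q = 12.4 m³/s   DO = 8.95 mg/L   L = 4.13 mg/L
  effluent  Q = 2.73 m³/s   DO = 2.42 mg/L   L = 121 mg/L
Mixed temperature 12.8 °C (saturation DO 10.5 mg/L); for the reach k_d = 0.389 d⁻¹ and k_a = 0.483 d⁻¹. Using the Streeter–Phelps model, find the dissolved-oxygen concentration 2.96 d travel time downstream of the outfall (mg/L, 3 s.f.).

Mixed DO = (12.4×8.95 + 2.73×2.42)/(12.4+2.73) = 117.6/15.13 = 7.772 mg/L.
Mixed L₀ = (12.4×4.13 + 2.73×121)/(15.13) = 381.5/15.13 = 25.22 mg/L.
Initial deficit D₀ = C_s − DO₀ = 10.5 − 7.772 = 2.728 mg/L.
D(2.96) = [0.389×25.22/(0.483−0.389)](e^(−0.389×2.96) − e^(−0.483×2.96)) + 2.728 e^(−0.483×2.96)
= 104.4 × (0.3162 − 0.2394) + 2.728 × 0.2394 = 8.667 mg/L.
DO = 10.5 − 8.667 = 1.833 mg/L.

DO ≈ 1.83 mg/L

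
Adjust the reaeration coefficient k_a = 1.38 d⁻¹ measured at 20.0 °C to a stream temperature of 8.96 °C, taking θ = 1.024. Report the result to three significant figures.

k_a(T₂) = k_a(T₁) · θ^(T₂−T₁) = 1.38 × 1.024^(8.96−20.0)
= 1.38 × 1.024^-11.0 = 1.38 × 0.7696 = 1.062 d⁻¹.

k_a ≈ 1.06 d⁻¹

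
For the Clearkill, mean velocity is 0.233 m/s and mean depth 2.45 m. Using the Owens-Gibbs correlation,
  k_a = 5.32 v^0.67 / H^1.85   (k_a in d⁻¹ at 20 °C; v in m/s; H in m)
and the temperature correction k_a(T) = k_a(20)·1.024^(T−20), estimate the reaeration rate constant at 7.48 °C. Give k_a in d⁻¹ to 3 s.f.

k_a(20) = 5.32 × 0.233^0.67 / 2.45^1.85 = 5.32 × 0.3768 / 5.248 = 0.3820 d⁻¹.
k_a(7.48) = 0.3820 × 1.024^(7.48−20) = 0.3820 × 0.7431 = 0.2839 d⁻¹.

k_a ≈ 0.284 d⁻¹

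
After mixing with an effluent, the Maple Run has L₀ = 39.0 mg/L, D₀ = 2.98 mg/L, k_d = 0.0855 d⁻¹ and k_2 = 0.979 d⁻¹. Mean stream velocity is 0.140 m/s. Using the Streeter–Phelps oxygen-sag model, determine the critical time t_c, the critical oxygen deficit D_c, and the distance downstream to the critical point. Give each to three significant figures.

At the critical point dD/dt = 0, so k_d L₀ e^(−k_d t) = k_2 D. Substituting D(t) from the Streeter–Phelps equation and solving for t gives
t_c = ln[(k_2/k_d)(1 − D₀(k_2−k_d)/(k_d L₀))] / (k_2−k_d).
Here k_2−k_d = 0.8935 d⁻¹ and 1 − D₀(k_2−k_d)/(k_d L₀) = 1 − 2.98×0.8935/(0.0855×39.0) = 0.2015, so
t_c = ln(11.45 × 0.2015) / 0.8935 = 0.8360 / 0.8935 = 0.9356 d.
L(t_c) = L₀ e^(−k_d t_c) = 39.0 × 0.9231 = 36.00 mg/L, and at the critical point k_2 D_c = k_d L, so D_c = (0.0855/0.979) × 36.00 = 3.144 mg/L.
x_c = v t_c = 0.140 m/s × 0.9356 d × 86400 s/d = 11320 m ≈ 11.3 km.

t_c ≈ 0.936 d; D_c ≈ 3.14 mg/L; x_c ≈ 11.3 km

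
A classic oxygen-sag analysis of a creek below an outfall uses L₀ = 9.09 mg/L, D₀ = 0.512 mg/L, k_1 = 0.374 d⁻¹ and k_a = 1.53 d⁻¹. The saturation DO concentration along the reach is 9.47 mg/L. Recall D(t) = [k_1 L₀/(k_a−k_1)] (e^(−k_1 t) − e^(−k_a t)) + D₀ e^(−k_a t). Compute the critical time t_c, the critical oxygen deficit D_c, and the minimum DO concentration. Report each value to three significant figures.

t_c = [1/(k_a−k_1)] ln[(k_a/k_1)(1 − D₀(k_a−k_1)/(k_1 L₀))]
= [1/(1.53−0.374)] ln[(1.53/0.374)(1 − 0.512×1.156/(0.374×9.09))]
= (1/1.156) ln[4.091 × 0.8259] = 0.8651 × ln(3.379) = 0.8651 × 1.217 = 1.053 d.
D_c = (k_1/k_a) L₀ e^(−k_1 t_c) = (0.374/1.53) × 9.09 × e^(−0.374×1.053) = 0.2444 × 9.09 × 0.6744 = 1.499 mg/L.
Minimum DO = C_s − D_c = 9.47 − 1.499 = 7.971 mg/L.

t_c ≈ 1.05 d; D_c ≈ 1.50 mg/L; min DO ≈ 7.97 mg/L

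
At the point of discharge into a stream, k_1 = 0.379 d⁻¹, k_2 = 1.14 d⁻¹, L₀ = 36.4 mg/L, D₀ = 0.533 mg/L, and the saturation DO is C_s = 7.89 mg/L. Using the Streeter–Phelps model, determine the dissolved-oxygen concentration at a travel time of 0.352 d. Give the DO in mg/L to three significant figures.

DO ≈ 3.81 mg/L

k_1 L₀/(k_2−k_1) = 0.379×36.4/(1.14−0.379) = 13.80/0.7610 = 18.13 mg/L.
e^(−k_1 t) = e^(−0.379×0.3520) = 0.8751; e^(−k_2 t) = e^(−1.14×0.3520) = 0.6695.
D = 18.13 × (0.8751 − 0.6695) + 0.533 × 0.6695 = 3.728 + 0.3568 = 4.085 mg/L.
DO = C_s − D = 7.89 − 4.085 = 3.805 mg/L.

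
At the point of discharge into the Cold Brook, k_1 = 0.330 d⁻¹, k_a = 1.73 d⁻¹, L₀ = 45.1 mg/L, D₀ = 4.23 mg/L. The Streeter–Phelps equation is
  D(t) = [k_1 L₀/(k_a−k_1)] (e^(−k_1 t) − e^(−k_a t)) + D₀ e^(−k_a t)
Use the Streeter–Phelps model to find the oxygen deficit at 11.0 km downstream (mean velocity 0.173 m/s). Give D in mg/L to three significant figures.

D ≈ 6.55 mg/L

Travel time t = x/v = 11.0 km / (0.173 m/s) = 11000 m / 0.173 m/s = 63580 s = 0.7359 d.
k_1 L₀/(k_a−k_1) = 0.330×45.1/(1.73−0.330) = 14.88/1.400 = 10.63 mg/L.
e^(−k_1 t) = e^(−0.330×0.7359) = 0.7844; e^(−k_a t) = e^(−1.73×0.7359) = 0.2799.
D = 10.63 × (0.7844 − 0.2799) + 4.23 × 0.2799 = 5.363 + 1.184 = 6.547 mg/L.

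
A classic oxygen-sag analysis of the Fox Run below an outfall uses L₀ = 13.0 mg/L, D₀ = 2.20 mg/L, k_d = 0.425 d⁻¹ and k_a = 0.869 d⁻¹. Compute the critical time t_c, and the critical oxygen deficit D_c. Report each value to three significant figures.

With k_a/k_d = 2.045 and 1 − D₀(k_a−k_d)/(k_d L₀) = 0.8232,
t_c = ln(2.045 × 0.8232) / (0.869 − 0.425) = ln(1.683) / 0.4440 = 0.5207/0.4440 = 1.173 d.
L(t_c) = L₀ e^(−k_d t_c) = 13.0 × 0.6075 = 7.897 mg/L, and at the critical point k_a D_c = k_d L, so D_c = (0.425/0.869) × 7.897 = 3.862 mg/L.

t_c ≈ 1.17 d; D_c ≈ 3.86 mg/L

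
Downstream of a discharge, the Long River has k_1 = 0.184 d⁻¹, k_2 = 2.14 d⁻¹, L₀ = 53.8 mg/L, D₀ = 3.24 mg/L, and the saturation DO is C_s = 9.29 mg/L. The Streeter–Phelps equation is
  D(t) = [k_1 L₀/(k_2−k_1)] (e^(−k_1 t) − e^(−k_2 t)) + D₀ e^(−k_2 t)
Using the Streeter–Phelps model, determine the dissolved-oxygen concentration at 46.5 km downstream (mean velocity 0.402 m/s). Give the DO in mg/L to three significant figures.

Travel time t = x/v = 46.5 km / (0.402 m/s) = 46500 m / 0.402 m/s = 115700 s = 1.339 d.
k_1 L₀/(k_2−k_1) = 0.184×53.8/(2.14−0.184) = 9.899/1.956 = 5.061 mg/L.
e^(−k_1 t) = e^(−0.184×1.339) = 0.7817; e^(−k_2 t) = e^(−2.14×1.339) = 0.05698.
D = 5.061 × (0.7817 − 0.05698) + 3.24 × 0.05698 = 3.668 + 0.1846 = 3.852 mg/L.
DO = C_s − D = 9.29 − 3.852 = 5.438 mg/L.

DO ≈ 5.44 mg/L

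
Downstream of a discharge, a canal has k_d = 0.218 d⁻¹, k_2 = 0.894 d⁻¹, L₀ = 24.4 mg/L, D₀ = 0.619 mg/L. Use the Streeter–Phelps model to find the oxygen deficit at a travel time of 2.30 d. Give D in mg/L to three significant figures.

k_d L₀/(k_2−k_d) = 0.218×24.4/(0.894−0.218) = 5.319/0.6760 = 7.869 mg/L.
e^(−k_d t) = e^(−0.218×2.300) = 0.6057; e^(−k_2 t) = e^(−0.894×2.300) = 0.1279.
D = 7.869 × (0.6057 − 0.1279) + 0.619 × 0.1279 = 3.759 + 0.07919 = 3.838 mg/L.

D ≈ 3.84 mg/L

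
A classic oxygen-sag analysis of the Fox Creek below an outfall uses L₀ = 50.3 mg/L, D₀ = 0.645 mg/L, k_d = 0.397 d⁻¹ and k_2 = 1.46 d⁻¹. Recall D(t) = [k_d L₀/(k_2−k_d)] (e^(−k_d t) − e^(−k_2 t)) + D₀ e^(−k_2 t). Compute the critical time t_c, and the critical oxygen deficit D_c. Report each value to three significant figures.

t_c = [1/(k_2−k_d)] ln[(k_2/k_d)(1 − D₀(k_2−k_d)/(k_d L₀))]
= [1/(1.46−0.397)] ln[(1.46/0.397)(1 − 0.645×1.063/(0.397×50.3))]
= (1/1.063) ln[3.678 × 0.9657] = 0.9407 × ln(3.551) = 0.9407 × 1.267 = 1.192 d.
D_c = (k_d/k_2) L₀ e^(−k_d t_c) = (0.397/1.46) × 50.3 × e^(−0.397×1.192) = 0.2719 × 50.3 × 0.6229 = 8.520 mg/L.

t_c ≈ 1.19 d; D_c ≈ 8.52 mg/L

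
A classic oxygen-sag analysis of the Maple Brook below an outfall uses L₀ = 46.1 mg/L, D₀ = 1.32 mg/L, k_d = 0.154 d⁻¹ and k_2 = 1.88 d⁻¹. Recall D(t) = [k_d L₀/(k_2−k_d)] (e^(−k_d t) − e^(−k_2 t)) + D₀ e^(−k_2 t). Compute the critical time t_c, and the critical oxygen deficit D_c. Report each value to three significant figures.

t_c ≈ 1.23 d; D_c ≈ 3.13 mg/L

With k_2/k_d = 12.21 and 1 − D₀(k_2−k_d)/(k_d L₀) = 0.6791,
t_c = ln(12.21 × 0.6791) / (1.88 − 0.154) = ln(8.290) / 1.726 = 2.115/1.726 = 1.225 d.
L(t_c) = L₀ e^(−k_d t_c) = 46.1 × 0.8280 = 38.17 mg/L, and at the critical point k_2 D_c = k_d L, so D_c = (0.154/1.88) × 38.17 = 3.127 mg/L.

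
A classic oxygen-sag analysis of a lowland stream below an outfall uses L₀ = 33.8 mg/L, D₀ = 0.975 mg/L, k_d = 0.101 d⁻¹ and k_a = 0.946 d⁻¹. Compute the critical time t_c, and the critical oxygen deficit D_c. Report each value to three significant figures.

At the critical point dD/dt = 0, so k_d L₀ e^(−k_d t) = k_a D. Substituting D(t) from the Streeter–Phelps equation and solving for t gives
t_c = ln[(k_a/k_d)(1 − D₀(k_a−k_d)/(k_d L₀))] / (k_a−k_d).
Here k_a−k_d = 0.8450 d⁻¹ and 1 − D₀(k_a−k_d)/(k_d L₀) = 1 − 0.975×0.8450/(0.101×33.8) = 0.7587, so
t_c = ln(9.366 × 0.7587) / 0.8450 = 1.961 / 0.8450 = 2.321 d.
L(t_c) = L₀ e^(−k_d t_c) = 33.8 × 0.7911 = 26.74 mg/L, and at the critical point k_a D_c = k_d L, so D_c = (0.101/0.946) × 26.74 = 2.855 mg/L.

t_c ≈ 2.32 d; D_c ≈ 2.85 mg/L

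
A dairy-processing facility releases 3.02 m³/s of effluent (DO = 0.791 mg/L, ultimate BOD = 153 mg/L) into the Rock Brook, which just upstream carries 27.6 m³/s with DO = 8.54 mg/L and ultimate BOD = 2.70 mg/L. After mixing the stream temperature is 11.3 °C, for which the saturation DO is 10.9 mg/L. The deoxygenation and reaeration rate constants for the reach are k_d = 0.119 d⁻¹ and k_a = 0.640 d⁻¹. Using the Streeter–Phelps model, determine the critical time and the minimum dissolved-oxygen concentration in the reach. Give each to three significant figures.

t_c ≈ 0.318 d; minimum DO ≈ 7.76 mg/L

Mixed DO = (27.6×8.54 + 3.02×0.791)/(27.6+3.02) = 238.1/30.62 = 7.776 mg/L.
Mixed L₀ = (27.6×2.70 + 3.02×153)/(30.62) = 536.6/30.62 = 17.52 mg/L.
Initial deficit D₀ = C_s − DO₀ = 10.9 − 7.776 = 3.124 mg/L.
t_c = (1/0.5210) ln[(0.640/0.119)(1 − 3.124×0.5210/(0.119×17.52))] = 1.919 × ln(1.180) = 0.3179 d.
D_c = (0.119/0.640) × 17.52 × e^(−0.119×0.3179) = 0.1859 × 17.52 × 0.9629 = 3.137 mg/L.
Minimum DO = 10.9 − 3.137 = 7.763 mg/L.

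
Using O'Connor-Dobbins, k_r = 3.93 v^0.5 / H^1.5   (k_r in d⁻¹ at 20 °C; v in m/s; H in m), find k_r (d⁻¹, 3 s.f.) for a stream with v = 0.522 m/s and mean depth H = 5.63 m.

k_r = 3.93 × 0.522^0.5 / 5.63^1.5 = 3.93 × 0.7225 / 13.36 = 0.2126 d⁻¹.

k_r ≈ 0.213 d⁻¹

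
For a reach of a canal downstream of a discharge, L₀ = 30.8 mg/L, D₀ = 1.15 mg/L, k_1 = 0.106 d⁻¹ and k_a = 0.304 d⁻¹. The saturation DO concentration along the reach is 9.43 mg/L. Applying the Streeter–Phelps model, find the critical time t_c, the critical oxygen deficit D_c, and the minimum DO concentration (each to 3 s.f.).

t_c = [1/(k_a−k_1)] ln[(k_a/k_1)(1 − D₀(k_a−k_1)/(k_1 L₀))]
= [1/(0.304−0.106)] ln[(0.304/0.106)(1 − 1.15×0.1980/(0.106×30.8))]
= (1/0.1980) ln[2.868 × 0.9303] = 5.051 × ln(2.668) = 5.051 × 0.9813 = 4.956 d.
D_c = (k_1/k_a) L₀ e^(−k_1 t_c) = (0.106/0.304) × 30.8 × e^(−0.106×4.956) = 0.3487 × 30.8 × 0.5914 = 6.351 mg/L.
Minimum DO = C_s − D_c = 9.43 − 6.351 = 3.079 mg/L.

t_c ≈ 4.96 d; D_c ≈ 6.35 mg/L; min DO ≈ 3.08 mg/L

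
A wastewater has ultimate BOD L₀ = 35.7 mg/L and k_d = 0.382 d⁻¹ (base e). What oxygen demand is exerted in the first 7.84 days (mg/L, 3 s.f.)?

y_t = L₀(1 − e^(−k_d t)) = 35.7 × (1 − e^(−0.382×7.84))
= 35.7 × (1 − 0.05004) = 35.7 × 0.9500 = 33.91 mg/L.

y ≈ 33.9 mg/L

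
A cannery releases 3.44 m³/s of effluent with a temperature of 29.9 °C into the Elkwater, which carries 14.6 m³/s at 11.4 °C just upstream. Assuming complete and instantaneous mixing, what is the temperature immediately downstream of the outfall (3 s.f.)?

Flow-weighted mixing: C = (Q_r C_r + Q_w C_w)/(Q_r + Q_w)
= (14.6×11.4 + 3.44×29.9)/(14.6 + 3.44) = 269.3/18.04 = 14.93 °C.

14.9 °C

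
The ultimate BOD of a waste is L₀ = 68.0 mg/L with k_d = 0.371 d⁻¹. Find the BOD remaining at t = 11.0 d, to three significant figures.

L ≈ 1.15 mg/L

L_t = L₀ e^(−k_d t) = 68.0 × e^(−0.371×11.0) = 68.0 × 0.01689 = 1.149 mg/L.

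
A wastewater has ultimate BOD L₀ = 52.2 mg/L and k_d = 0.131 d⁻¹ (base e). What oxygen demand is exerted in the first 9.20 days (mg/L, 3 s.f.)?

y_t = L₀(1 − e^(−k_d t)) = 52.2 × (1 − e^(−0.131×9.20))
= 52.2 × (1 − 0.2996) = 52.2 × 0.7004 = 36.56 mg/L.

y ≈ 36.6 mg/L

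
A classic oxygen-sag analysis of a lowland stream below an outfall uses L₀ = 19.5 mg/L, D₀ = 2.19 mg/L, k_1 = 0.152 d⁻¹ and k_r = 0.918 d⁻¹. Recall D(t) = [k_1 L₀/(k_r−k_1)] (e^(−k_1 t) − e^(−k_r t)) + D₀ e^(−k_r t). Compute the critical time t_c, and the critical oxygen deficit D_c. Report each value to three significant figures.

At the critical point dD/dt = 0, so k_1 L₀ e^(−k_1 t) = k_r D. Substituting D(t) from the Streeter–Phelps equation and solving for t gives
t_c = ln[(k_r/k_1)(1 − D₀(k_r−k_1)/(k_1 L₀))] / (k_r−k_1).
Here k_r−k_1 = 0.7660 d⁻¹ and 1 − D₀(k_r−k_1)/(k_1 L₀) = 1 − 2.19×0.7660/(0.152×19.5) = 0.4340, so
t_c = ln(6.039 × 0.4340) / 0.7660 = 0.9637 / 0.7660 = 1.258 d.
L(t_c) = L₀ e^(−k_1 t_c) = 19.5 × 0.8259 = 16.11 mg/L, and at the critical point k_r D_c = k_1 L, so D_c = (0.152/0.918) × 16.11 = 2.667 mg/L.

t_c ≈ 1.26 d; D_c ≈ 2.67 mg/L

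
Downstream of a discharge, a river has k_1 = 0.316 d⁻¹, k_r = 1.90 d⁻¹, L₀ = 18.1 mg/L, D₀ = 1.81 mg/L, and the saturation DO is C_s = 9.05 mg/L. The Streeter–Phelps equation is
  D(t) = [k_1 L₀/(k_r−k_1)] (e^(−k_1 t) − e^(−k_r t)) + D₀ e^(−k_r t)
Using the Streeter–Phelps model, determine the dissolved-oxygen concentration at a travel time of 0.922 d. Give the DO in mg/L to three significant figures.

DO ≈ 6.66 mg/L

k_1 L₀/(k_r−k_1) = 0.316×18.1/(1.90−0.316) = 5.720/1.584 = 3.611 mg/L.
e^(−k_1 t) = e^(−0.316×0.9220) = 0.7473; e^(−k_r t) = e^(−1.90×0.9220) = 0.1735.
D = 3.611 × (0.7473 − 0.1735) + 1.81 × 0.1735 = 2.072 + 0.3140 = 2.386 mg/L.
DO = C_s − D = 9.05 − 2.386 = 6.664 mg/L.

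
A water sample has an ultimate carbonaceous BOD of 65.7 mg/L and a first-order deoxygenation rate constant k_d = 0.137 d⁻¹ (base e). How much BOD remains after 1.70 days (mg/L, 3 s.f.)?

L ≈ 52.0 mg/L

L_t = L₀ e^(−k_d t) = 65.7 × e^(−0.137×1.70) = 65.7 × 0.7922 = 52.05 mg/L.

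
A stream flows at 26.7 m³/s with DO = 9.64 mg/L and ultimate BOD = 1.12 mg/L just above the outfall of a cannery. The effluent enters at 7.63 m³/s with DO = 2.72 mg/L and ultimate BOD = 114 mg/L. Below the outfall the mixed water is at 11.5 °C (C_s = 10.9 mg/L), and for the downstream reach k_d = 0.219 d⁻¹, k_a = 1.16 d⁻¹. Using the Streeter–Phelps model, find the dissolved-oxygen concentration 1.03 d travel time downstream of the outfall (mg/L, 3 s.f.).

DO ≈ 7.03 mg/L

Mixed DO = (26.7×9.64 + 7.63×2.72)/(26.7+7.63) = 278.1/34.33 = 8.102 mg/L.
Mixed L₀ = (26.7×1.12 + 7.63×114)/(34.33) = 899.7/34.33 = 26.21 mg/L.
Initial deficit D₀ = C_s − DO₀ = 10.9 − 8.102 = 2.798 mg/L.
D(1.03) = [0.219×26.21/(1.16−0.219)](e^(−0.219×1.03) − e^(−1.16×1.03)) + 2.798 e^(−1.16×1.03)
= 6.099 × (0.7981 − 0.3028) + 2.798 × 0.3028 = 3.868 mg/L.
DO = 10.9 − 3.868 = 7.032 mg/L.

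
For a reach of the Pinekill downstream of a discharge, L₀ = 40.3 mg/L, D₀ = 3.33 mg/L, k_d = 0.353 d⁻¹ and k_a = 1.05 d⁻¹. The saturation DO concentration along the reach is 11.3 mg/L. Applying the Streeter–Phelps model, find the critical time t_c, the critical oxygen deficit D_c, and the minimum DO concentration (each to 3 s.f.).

With k_a/k_d = 2.975 and 1 − D₀(k_a−k_d)/(k_d L₀) = 0.8368,
t_c = ln(2.975 × 0.8368) / (1.05 − 0.353) = ln(2.489) / 0.6970 = 0.9120/0.6970 = 1.308 d.
L(t_c) = L₀ e^(−k_d t_c) = 40.3 × 0.6301 = 25.39 mg/L, and at the critical point k_a D_c = k_d L, so D_c = (0.353/1.05) × 25.39 = 8.537 mg/L.
Minimum DO = C_s − D_c = 11.3 − 8.537 = 2.763 mg/L.

t_c ≈ 1.31 d; D_c ≈ 8.54 mg/L; min DO ≈ 2.76 mg/L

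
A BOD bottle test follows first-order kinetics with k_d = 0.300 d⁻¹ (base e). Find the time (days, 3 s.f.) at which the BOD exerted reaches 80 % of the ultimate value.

t ≈ 5.36 d

y/L₀ = 1 − e^(−k_d t) = 0.80 ⇒ e^(−k_d t) = 0.200
t = −ln(0.200) / 0.300 = 1.609 / 0.300 = 5.365 d.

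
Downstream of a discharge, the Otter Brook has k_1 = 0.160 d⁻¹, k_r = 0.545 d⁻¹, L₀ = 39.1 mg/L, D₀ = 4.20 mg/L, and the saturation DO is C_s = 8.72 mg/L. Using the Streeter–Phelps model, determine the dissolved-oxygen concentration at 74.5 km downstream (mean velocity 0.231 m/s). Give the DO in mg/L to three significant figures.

Travel time t = x/v = 74.5 km / (0.231 m/s) = 74500 m / 0.231 m/s = 322500 s = 3.733 d.
k_1 L₀/(k_r−k_1) = 0.160×39.1/(0.545−0.160) = 6.256/0.3850 = 16.25 mg/L.
e^(−k_1 t) = e^(−0.160×3.733) = 0.5503; e^(−k_r t) = e^(−0.545×3.733) = 0.1308.
D = 16.25 × (0.5503 − 0.1308) + 4.20 × 0.1308 = 6.818 + 0.5492 = 7.367 mg/L.
DO = C_s − D = 8.72 − 7.367 = 1.353 mg/L.

DO ≈ 1.35 mg/L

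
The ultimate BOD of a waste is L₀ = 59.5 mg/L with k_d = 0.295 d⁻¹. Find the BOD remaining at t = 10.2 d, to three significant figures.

L ≈ 2.94 mg/L

L_t = L₀ e^(−k_d t) = 59.5 × e^(−0.295×10.2) = 59.5 × 0.04934 = 2.936 mg/L.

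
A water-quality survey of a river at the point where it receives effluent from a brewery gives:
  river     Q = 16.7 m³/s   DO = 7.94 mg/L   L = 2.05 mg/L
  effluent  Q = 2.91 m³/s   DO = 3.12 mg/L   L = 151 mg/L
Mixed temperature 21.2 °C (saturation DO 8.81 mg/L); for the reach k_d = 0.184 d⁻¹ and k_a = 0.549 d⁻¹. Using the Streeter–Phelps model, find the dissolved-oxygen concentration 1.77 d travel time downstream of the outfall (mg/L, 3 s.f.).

DO ≈ 4.03 mg/L

Mixed DO = (16.7×7.94 + 2.91×3.12)/(16.7+2.91) = 141.7/19.61 = 7.225 mg/L.
Mixed L₀ = (16.7×2.05 + 2.91×151)/(19.61) = 473.6/19.61 = 24.15 mg/L.
Initial deficit D₀ = C_s − DO₀ = 8.81 − 7.225 = 1.585 mg/L.
D(1.77) = [0.184×24.15/(0.549−0.184)](e^(−0.184×1.77) − e^(−0.549×1.77)) + 1.585 e^(−0.549×1.77)
= 12.18 × (0.7220 − 0.3784) + 1.585 × 0.3784 = 4.784 mg/L.
DO = 8.81 − 4.784 = 4.026 mg/L.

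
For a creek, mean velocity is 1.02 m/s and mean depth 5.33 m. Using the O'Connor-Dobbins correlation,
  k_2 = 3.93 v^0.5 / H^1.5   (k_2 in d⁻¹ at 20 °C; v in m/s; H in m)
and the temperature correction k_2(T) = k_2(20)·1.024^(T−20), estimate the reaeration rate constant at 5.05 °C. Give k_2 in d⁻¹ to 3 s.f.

k_2(20) = 3.93 × 1.02^0.5 / 5.33^1.5 = 3.93 × 1.010 / 12.31 = 0.3226 d⁻¹.
k_2(5.05) = 0.3226 × 1.024^(5.05−20) = 0.3226 × 0.7015 = 0.2263 d⁻¹.

k_2 ≈ 0.226 d⁻¹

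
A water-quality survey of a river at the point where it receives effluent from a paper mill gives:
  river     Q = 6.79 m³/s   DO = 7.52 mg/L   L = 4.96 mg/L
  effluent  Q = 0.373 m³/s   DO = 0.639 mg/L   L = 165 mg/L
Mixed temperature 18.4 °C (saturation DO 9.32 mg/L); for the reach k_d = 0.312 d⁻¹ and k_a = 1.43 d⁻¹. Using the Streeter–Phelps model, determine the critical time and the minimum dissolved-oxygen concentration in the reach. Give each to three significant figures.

Mixed DO = (6.79×7.52 + 0.373×0.639)/(6.79+0.373) = 51.30/7.163 = 7.162 mg/L.
Mixed L₀ = (6.79×4.96 + 0.373×165)/(7.163) = 95.22/7.163 = 13.29 mg/L.
Initial deficit D₀ = C_s − DO₀ = 9.32 − 7.162 = 2.158 mg/L.
t_c = (1/1.118) ln[(1.43/0.312)(1 − 2.158×1.118/(0.312×13.29))] = 0.8945 × ln(1.917) = 0.5820 d.
D_c = (0.312/1.43) × 13.29 × e^(−0.312×0.5820) = 0.2182 × 13.29 × 0.8339 = 2.419 mg/L.
Minimum DO = 9.32 − 2.419 = 6.901 mg/L.

t_c ≈ 0.582 d; minimum DO ≈ 6.90 mg/L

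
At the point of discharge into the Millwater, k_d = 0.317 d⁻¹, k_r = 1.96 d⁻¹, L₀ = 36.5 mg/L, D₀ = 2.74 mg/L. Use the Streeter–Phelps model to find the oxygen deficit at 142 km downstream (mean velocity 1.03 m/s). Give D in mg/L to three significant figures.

Travel time t = x/v = 142 km / (1.03 m/s) = 142000 m / 1.03 m/s = 137900 s = 1.596 d.
k_d L₀/(k_r−k_d) = 0.317×36.5/(1.96−0.317) = 11.57/1.643 = 7.042 mg/L.
e^(−k_d t) = e^(−0.317×1.596) = 0.6030; e^(−k_r t) = e^(−1.96×1.596) = 0.04383.
D = 7.042 × (0.6030 − 0.04383) + 2.74 × 0.04383 = 3.938 + 0.1201 = 4.058 mg/L.

D ≈ 4.06 mg/L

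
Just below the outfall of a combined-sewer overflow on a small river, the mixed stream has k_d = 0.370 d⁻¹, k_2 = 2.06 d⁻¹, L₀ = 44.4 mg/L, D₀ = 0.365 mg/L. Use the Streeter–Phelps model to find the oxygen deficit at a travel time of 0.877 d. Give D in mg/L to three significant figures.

k_d L₀/(k_2−k_d) = 0.370×44.4/(2.06−0.370) = 16.43/1.690 = 9.721 mg/L.
e^(−k_d t) = e^(−0.370×0.8770) = 0.7229; e^(−k_2 t) = e^(−2.06×0.8770) = 0.1642.
D = 9.721 × (0.7229 − 0.1642) + 0.365 × 0.1642 = 5.431 + 0.05994 = 5.491 mg/L.

D ≈ 5.49 mg/L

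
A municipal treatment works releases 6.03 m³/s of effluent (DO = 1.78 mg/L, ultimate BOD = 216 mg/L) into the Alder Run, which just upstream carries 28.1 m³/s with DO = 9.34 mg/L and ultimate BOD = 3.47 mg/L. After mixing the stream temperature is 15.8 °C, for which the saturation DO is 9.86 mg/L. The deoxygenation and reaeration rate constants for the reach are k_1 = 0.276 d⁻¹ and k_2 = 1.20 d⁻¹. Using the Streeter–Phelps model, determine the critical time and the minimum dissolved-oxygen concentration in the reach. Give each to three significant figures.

Mixed DO = (28.1×9.34 + 6.03×1.78)/(28.1+6.03) = 273.2/34.13 = 8.004 mg/L.
Mixed L₀ = (28.1×3.47 + 6.03×216)/(34.13) = 1400/34.13 = 41.02 mg/L.
Initial deficit D₀ = C_s − DO₀ = 9.86 − 8.004 = 1.856 mg/L.
t_c = (1/0.9240) ln[(1.20/0.276)(1 − 1.856×0.9240/(0.276×41.02))] = 1.082 × ln(3.689) = 1.413 d.
D_c = (0.276/1.20) × 41.02 × e^(−0.276×1.413) = 0.2300 × 41.02 × 0.6771 = 6.388 mg/L.
Minimum DO = 9.86 − 6.388 = 3.472 mg/L.

t_c ≈ 1.41 d; minimum DO ≈ 3.47 mg/L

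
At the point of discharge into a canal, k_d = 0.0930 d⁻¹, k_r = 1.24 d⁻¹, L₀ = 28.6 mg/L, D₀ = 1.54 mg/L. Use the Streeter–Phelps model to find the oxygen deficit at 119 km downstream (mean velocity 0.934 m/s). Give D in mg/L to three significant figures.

D ≈ 1.90 mg/L

Travel time t = x/v = 119 km / (0.934 m/s) = 119000 m / 0.934 m/s = 127400 s = 1.475 d.
k_d L₀/(k_r−k_d) = 0.0930×28.6/(1.24−0.0930) = 2.660/1.147 = 2.319 mg/L.
e^(−k_d t) = e^(−0.0930×1.475) = 0.8718; e^(−k_r t) = e^(−1.24×1.475) = 0.1606.
D = 2.319 × (0.8718 − 0.1606) + 1.54 × 0.1606 = 1.649 + 0.2474 = 1.897 mg/L.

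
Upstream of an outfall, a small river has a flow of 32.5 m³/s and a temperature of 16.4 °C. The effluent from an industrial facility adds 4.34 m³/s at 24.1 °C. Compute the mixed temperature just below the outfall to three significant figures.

Flow-weighted mixing: C = (Q_r C_r + Q_w C_w)/(Q_r + Q_w)
= (32.5×16.4 + 4.34×24.1)/(32.5 + 4.34) = 637.6/36.84 = 17.31 °C.

17.3 °C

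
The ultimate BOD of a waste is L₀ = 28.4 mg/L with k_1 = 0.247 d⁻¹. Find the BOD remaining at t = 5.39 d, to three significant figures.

L_t = L₀ e^(−k_1 t) = 28.4 × e^(−0.247×5.39) = 28.4 × 0.2641 = 7.501 mg/L.

L ≈ 7.50 mg/L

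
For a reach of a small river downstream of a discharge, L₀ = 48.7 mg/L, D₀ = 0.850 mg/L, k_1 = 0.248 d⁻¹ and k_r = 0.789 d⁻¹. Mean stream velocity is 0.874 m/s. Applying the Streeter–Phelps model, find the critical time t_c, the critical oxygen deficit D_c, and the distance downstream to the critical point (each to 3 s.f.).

With k_r/k_1 = 3.181 and 1 − D₀(k_r−k_1)/(k_1 L₀) = 0.9619,
t_c = ln(3.181 × 0.9619) / (0.789 − 0.248) = ln(3.060) / 0.5410 = 1.119/0.5410 = 2.068 d.
D_c = (k_1/k_r) L₀ e^(−k_1 t_c) = (0.248/0.789) × 48.7 × e^(−0.248×2.068) = 0.3143 × 48.7 × 0.5989 = 9.167 mg/L.
x_c = v t_c = 0.874 m/s × 2.068 d × 86400 s/d = 156100 m ≈ 156 km.

t_c ≈ 2.07 d; D_c ≈ 9.17 mg/L; x_c ≈ 156 km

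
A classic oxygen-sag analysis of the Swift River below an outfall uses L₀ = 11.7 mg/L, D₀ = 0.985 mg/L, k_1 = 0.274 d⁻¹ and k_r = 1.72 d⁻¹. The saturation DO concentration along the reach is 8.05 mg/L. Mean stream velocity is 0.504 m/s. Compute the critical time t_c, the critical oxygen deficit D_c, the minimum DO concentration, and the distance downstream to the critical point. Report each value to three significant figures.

At the critical point dD/dt = 0, so k_1 L₀ e^(−k_1 t) = k_r D. Substituting D(t) from the Streeter–Phelps equation and solving for t gives
t_c = ln[(k_r/k_1)(1 − D₀(k_r−k_1)/(k_1 L₀))] / (k_r−k_1).
Here k_r−k_1 = 1.446 d⁻¹ and 1 − D₀(k_r−k_1)/(k_1 L₀) = 1 − 0.985×1.446/(0.274×11.7) = 0.5557, so
t_c = ln(6.277 × 0.5557) / 1.446 = 1.249 / 1.446 = 0.8641 d.
D_c = (k_1/k_r) L₀ e^(−k_1 t_c) = (0.274/1.72) × 11.7 × e^(−0.274×0.8641) = 0.1593 × 11.7 × 0.7892 = 1.471 mg/L.
Minimum DO = C_s − D_c = 8.05 − 1.471 = 6.579 mg/L.
x_c = v t_c = 0.504 m/s × 0.8641 d × 86400 s/d = 37630 m ≈ 37.6 km.

t_c ≈ 0.864 d; D_c ≈ 1.47 mg/L; min DO ≈ 6.58 mg/L; x_c ≈ 37.6 km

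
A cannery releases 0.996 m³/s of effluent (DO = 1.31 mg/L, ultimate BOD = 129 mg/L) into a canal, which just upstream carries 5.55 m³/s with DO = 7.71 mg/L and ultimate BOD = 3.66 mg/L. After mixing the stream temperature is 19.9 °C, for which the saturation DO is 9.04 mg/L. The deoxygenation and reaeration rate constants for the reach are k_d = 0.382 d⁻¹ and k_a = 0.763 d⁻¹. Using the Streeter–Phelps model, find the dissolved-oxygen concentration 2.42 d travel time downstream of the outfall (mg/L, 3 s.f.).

Mixed DO = (5.55×7.71 + 0.996×1.31)/(5.55+0.996) = 44.10/6.546 = 6.736 mg/L.
Mixed L₀ = (5.55×3.66 + 0.996×129)/(6.546) = 148.8/6.546 = 22.73 mg/L.
Initial deficit D₀ = C_s − DO₀ = 9.04 − 6.736 = 2.304 mg/L.
D(2.42) = [0.382×22.73/(0.763−0.382)](e^(−0.382×2.42) − e^(−0.763×2.42)) + 2.304 e^(−0.763×2.42)
= 22.79 × (0.3968 − 0.1578) + 2.304 × 0.1578 = 5.810 mg/L.
DO = 9.04 − 5.810 = 3.230 mg/L.

DO ≈ 3.23 mg/L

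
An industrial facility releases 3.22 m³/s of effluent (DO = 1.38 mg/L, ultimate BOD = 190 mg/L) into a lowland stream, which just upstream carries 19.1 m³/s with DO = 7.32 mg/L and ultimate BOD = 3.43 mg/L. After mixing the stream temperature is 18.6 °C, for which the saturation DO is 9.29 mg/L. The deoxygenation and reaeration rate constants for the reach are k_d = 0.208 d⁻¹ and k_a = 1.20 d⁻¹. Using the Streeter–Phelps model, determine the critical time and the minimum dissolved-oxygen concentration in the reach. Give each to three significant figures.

Mixed DO = (19.1×7.32 + 3.22×1.38)/(19.1+3.22) = 144.3/22.32 = 6.463 mg/L.
Mixed L₀ = (19.1×3.43 + 3.22×190)/(22.32) = 677.3/22.32 = 30.35 mg/L.
Initial deficit D₀ = C_s − DO₀ = 9.29 − 6.463 = 2.827 mg/L.
t_c = (1/0.9920) ln[(1.20/0.208)(1 − 2.827×0.9920/(0.208×30.35))] = 1.008 × ln(3.206) = 1.174 d.
D_c = (0.208/1.20) × 30.35 × e^(−0.208×1.174) = 0.1733 × 30.35 × 0.7833 = 4.120 mg/L.
Minimum DO = 9.29 − 4.120 = 5.170 mg/L.

t_c ≈ 1.17 d; minimum DO ≈ 5.17 mg/L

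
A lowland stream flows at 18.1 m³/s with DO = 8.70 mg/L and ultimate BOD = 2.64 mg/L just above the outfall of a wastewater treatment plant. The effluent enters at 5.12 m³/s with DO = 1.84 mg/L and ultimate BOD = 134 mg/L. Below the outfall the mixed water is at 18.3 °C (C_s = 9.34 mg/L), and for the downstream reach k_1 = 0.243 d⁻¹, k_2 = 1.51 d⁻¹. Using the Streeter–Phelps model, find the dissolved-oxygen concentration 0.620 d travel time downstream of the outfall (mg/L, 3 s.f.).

Mixed DO = (18.1×8.70 + 5.12×1.84)/(18.1+5.12) = 166.9/23.22 = 7.187 mg/L.
Mixed L₀ = (18.1×2.64 + 5.12×134)/(23.22) = 733.9/23.22 = 31.60 mg/L.
Initial deficit D₀ = C_s − DO₀ = 9.34 − 7.187 = 2.153 mg/L.
D(0.620) = [0.243×31.60/(1.51−0.243)](e^(−0.243×0.620) − e^(−1.51×0.620)) + 2.153 e^(−1.51×0.620)
= 6.062 × (0.8601 − 0.3921) + 2.153 × 0.3921 = 3.681 mg/L.
DO = 9.34 − 3.681 = 5.659 mg/L.

DO ≈ 5.66 mg/L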